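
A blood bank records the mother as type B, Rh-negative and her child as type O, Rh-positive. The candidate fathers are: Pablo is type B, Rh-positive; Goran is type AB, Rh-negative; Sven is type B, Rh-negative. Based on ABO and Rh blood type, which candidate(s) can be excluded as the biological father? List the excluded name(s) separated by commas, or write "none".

A candidate is excluded only if no genotype consistent with his phenotype could produce a type O, Rh-positive child with a type B, Rh-negative mother.
Goran (type AB, Rh-): no genotype consistent with that phenotype can produce a type-O Rh+ child with a type-B mother.
Sven (type B, Rh-): no genotype consistent with that phenotype can produce a type-O Rh+ child with a type-B mother.

Goran, Sven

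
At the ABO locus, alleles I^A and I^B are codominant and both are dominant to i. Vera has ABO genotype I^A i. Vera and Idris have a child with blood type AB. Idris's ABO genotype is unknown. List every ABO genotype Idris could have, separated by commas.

For each candidate genotype of Idris, check whether crossing it with I^A i can produce every observed child phenotype.
  I^A I^A → possible child types {A} ✗
  I^A I^B → possible child types {A, B, AB} ✓
  I^A i → possible child types {O, A} ✗
  I^B I^B → possible child types {B, AB} ✓
  I^B i → possible child types {O, A, B, AB} ✓
  i i → possible child types {O, A} ✗

I^A I^B, I^B I^B, I^B i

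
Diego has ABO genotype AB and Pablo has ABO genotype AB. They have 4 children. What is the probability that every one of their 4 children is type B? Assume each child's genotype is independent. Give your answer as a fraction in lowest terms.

ABO cross AB × AB → 1/4 A, 1/4 B, 1/2 AB.
So P(type B) = 1/4 per child.
All 4 independent: (1/4)^4 = 1/256.

1/256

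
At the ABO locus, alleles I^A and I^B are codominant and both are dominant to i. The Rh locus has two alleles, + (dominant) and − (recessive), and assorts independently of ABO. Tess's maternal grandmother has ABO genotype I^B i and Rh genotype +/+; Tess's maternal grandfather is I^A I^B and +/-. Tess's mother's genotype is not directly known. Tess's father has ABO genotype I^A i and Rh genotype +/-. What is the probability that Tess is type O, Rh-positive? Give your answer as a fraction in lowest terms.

7/64

Tess's mother's ABO genotype from I^B i × I^A I^B: 1/4 I^A I^B, 1/4 I^A i, 1/4 I^B I^B, 1/4 I^B i.
Crossing each possibility with the father I^A i and summing P(type O): 1/4·0 + 1/4·1/4 + 1/4·0 + 1/4·1/4 = 1/8.
Similarly for Rh via the mother's Rh distribution: P(Rh+) = 7/8.
Independent loci: 1/8 × 7/8 = 7/64.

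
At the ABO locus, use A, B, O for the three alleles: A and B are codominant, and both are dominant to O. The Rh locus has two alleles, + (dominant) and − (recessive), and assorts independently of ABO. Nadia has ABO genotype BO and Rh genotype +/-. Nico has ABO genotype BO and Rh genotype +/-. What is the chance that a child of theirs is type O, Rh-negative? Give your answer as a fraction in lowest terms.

ABO cross BO × BO → offspring phenotypes: 1/4 O, 3/4 B.
Rh cross +/- × +/- → 3/4 Rh+, 1/4 Rh-.
Independent loci: P(type O, Rh-negative) = 1/4 × 1/4 = 1/16.

1/16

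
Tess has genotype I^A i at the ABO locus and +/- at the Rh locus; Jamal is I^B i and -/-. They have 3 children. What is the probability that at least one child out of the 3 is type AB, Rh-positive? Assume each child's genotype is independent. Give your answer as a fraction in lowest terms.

ABO cross I^A i × I^B i → 1/4 O, 1/4 A, 1/4 B, 1/4 AB.
Rh cross +/- × -/- → 1/2 Rh+, 1/2 Rh-; so P(type AB, Rh-positive) = 1/4 × 1/2 = 1/8 per child.
P(none) = (7/8)^3 = 343/512; P(at least one) = 1 − 343/512 = 169/512.

169/512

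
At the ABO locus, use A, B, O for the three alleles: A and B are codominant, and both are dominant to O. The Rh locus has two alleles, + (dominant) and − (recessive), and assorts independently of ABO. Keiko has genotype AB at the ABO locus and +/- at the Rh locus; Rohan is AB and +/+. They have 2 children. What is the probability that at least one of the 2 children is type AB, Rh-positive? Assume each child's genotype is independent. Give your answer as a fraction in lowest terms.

ABO cross AB × AB → 1/4 A, 1/4 B, 1/2 AB.
Rh cross +/- × +/+ → 1 Rh+; so P(type AB, Rh-positive) = 1/2 × 1 = 1/2 per child.
P(none) = (1/2)^2 = 1/4; P(at least one) = 1 − 1/4 = 3/4.

3/4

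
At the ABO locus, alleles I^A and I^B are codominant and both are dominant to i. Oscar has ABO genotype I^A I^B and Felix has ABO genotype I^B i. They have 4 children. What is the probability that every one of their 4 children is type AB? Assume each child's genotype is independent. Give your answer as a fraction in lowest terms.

ABO cross I^A I^B × I^B i → 1/4 A, 1/2 B, 1/4 AB.
So P(type AB) = 1/4 per child.
All 4 independent: (1/4)^4 = 1/256.

1/256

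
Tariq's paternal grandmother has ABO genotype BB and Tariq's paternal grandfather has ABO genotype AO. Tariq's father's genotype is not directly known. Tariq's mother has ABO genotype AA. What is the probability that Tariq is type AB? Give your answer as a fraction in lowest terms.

1/2

Tariq's father's ABO genotype from BB × AO: 1/2 AB, 1/2 BO.
Crossing each possibility with the mother AA and summing P(type AB): 1/2·1/2 + 1/2·1/2 = 1/2.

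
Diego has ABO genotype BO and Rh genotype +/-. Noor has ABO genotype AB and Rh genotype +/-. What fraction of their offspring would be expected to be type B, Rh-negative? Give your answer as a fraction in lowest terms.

ABO cross BO × AB → offspring phenotypes: 1/4 A, 1/2 B, 1/4 AB.
Rh cross +/- × +/- → 3/4 Rh+, 1/4 Rh-.
Independent loci: P(type B, Rh-negative) = 1/2 × 1/4 = 1/8.

1/8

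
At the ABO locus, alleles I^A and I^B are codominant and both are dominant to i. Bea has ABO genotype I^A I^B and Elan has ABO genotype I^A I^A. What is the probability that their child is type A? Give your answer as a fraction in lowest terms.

ABO cross I^A I^B × I^A I^A → offspring phenotypes: 1/2 A, 1/2 AB.
So P(type A) = 1/2.

1/2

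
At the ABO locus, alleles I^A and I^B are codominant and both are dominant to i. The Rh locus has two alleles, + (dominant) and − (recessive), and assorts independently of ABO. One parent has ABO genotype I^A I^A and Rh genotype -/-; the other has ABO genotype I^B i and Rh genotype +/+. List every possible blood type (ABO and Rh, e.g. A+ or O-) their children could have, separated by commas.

Gametes from I^A I^A × I^B i give offspring ABO genotypes I^A I^B, I^A i, i.e. phenotypes A, AB.
Rh cross -/- × +/+ → phenotypes Rh+.
Combining independently: A+, AB+.

A+, AB+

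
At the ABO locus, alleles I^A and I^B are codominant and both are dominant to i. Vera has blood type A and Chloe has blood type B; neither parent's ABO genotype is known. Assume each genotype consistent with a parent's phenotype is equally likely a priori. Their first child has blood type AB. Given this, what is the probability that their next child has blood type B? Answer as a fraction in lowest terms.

5/36

Possible genotypes: Vera ∈ {I^A I^A, I^A i}; Chloe ∈ {I^B I^B, I^B i}.
Weight each parental genotype pair by prior × P(type-AB child):
  I^A I^A × I^B I^B: posterior weight 4/9; P(next child type B) = 0.
  I^A I^A × I^B i: posterior weight 2/9; P(next child type B) = 0.
  I^A i × I^B I^B: posterior weight 2/9; P(next child type B) = 1/2.
  I^A i × I^B i: posterior weight 1/9; P(next child type B) = 1/4.
Weighted sum = 5/36.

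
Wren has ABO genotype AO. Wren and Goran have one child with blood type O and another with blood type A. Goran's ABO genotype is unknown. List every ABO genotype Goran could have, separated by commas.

AO, BO, OO

For each candidate genotype of Goran, check whether crossing it with AO can produce every observed child phenotype.
  AA → possible child types {A} ✗
  AB → possible child types {A, B, AB} ✗
  AO → possible child types {O, A} ✓
  BB → possible child types {B, AB} ✗
  BO → possible child types {O, A, B, AB} ✓
  OO → possible child types {O, A} ✓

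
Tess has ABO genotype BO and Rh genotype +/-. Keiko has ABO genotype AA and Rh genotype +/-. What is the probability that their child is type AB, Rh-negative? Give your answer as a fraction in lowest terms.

1/8

ABO cross BO × AA → offspring phenotypes: 1/2 A, 1/2 AB.
Rh cross +/- × +/- → 3/4 Rh+, 1/4 Rh-.
Independent loci: P(type AB, Rh-negative) = 1/2 × 1/4 = 1/8.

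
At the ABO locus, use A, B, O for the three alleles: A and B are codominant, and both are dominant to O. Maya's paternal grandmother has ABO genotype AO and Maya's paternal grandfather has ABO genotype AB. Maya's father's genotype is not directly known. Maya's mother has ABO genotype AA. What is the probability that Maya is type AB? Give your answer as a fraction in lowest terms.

Maya's father's ABO genotype from AO × AB: 1/4 AA, 1/4 AB, 1/4 AO, 1/4 BO.
Crossing each possibility with the mother AA and summing P(type AB): 1/4·0 + 1/4·1/2 + 1/4·0 + 1/4·1/2 = 1/4.

1/4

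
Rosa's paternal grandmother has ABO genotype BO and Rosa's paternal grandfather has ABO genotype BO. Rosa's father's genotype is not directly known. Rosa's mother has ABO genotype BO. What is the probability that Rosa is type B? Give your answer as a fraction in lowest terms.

Rosa's father's ABO genotype from BO × BO: 1/4 BB, 1/2 BO, 1/4 OO.
Crossing each possibility with the mother BO and summing P(type B): 1/4·1 + 1/2·3/4 + 1/4·1/2 = 3/4.

3/4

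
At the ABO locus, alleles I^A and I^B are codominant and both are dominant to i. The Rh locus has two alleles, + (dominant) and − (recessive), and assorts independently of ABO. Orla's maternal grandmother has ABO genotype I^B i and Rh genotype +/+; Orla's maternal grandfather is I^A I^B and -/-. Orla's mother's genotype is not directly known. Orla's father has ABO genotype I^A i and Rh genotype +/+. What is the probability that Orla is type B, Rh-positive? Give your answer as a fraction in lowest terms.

Orla's mother's ABO genotype from I^B i × I^A I^B: 1/4 I^A I^B, 1/4 I^A i, 1/4 I^B I^B, 1/4 I^B i.
Crossing each possibility with the father I^A i and summing P(type B): 1/4·1/4 + 1/4·0 + 1/4·1/2 + 1/4·1/4 = 1/4.
Similarly for Rh via the mother's Rh distribution: P(Rh+) = 1.
Independent loci: 1/4 × 1 = 1/4.

1/4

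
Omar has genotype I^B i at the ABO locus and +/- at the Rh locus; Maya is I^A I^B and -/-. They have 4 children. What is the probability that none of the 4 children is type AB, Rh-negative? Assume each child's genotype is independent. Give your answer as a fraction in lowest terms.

ABO cross I^B i × I^A I^B → 1/4 A, 1/2 B, 1/4 AB.
Rh cross +/- × -/- → 1/2 Rh+, 1/2 Rh-; so P(type AB, Rh-negative) = 1/4 × 1/2 = 1/8 per child.
P(not type AB, Rh-negative) = 7/8 for one child; (7/8)^4 = 2401/4096.

2401/4096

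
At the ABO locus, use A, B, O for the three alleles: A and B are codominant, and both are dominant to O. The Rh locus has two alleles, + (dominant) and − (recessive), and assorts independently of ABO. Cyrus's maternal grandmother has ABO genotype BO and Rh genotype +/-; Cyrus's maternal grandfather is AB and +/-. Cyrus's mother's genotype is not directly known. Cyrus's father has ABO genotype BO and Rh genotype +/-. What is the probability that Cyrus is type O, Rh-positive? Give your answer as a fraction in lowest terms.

3/32

Cyrus's mother's ABO genotype from BO × AB: 1/4 AB, 1/4 AO, 1/4 BB, 1/4 BO.
Crossing each possibility with the father BO and summing P(type O): 1/4·0 + 1/4·1/4 + 1/4·0 + 1/4·1/4 = 1/8.
Similarly for Rh via the mother's Rh distribution: P(Rh+) = 3/4.
Independent loci: 1/8 × 3/4 = 3/32.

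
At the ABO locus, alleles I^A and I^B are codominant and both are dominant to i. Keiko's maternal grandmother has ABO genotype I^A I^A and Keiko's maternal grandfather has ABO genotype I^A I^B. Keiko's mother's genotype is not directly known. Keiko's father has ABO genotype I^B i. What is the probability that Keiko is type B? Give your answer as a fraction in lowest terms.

Keiko's mother's ABO genotype from I^A I^A × I^A I^B: 1/2 I^A I^A, 1/2 I^A I^B.
Crossing each possibility with the father I^B i and summing P(type B): 1/2·0 + 1/2·1/2 = 1/4.

1/4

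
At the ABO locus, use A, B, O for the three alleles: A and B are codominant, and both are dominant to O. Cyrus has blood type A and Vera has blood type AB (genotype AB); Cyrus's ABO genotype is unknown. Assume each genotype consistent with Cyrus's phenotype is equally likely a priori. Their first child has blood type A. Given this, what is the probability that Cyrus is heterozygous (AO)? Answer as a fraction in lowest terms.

Possible genotypes: Cyrus ∈ {AA, AO}; Vera ∈ {AB}.
Weight each parental genotype pair by prior × P(type-A child):
  AA × AB: posterior weight 1/2.
  AO × AB: posterior weight 1/2.
Sum the posterior weight over pairs where Cyrus is AO: 1/2.

1/2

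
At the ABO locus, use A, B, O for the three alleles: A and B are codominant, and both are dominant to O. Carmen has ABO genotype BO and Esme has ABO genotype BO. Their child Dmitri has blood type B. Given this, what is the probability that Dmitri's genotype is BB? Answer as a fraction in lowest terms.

1/3

Cross BO × BO → 1/4 BB, 1/2 BO, 1/4 OO.
Type-B genotypes among offspring: BB (1/4), BO (1/2); total 3/4.
P(BB | type B) = (1/4) / (3/4) = 1/3.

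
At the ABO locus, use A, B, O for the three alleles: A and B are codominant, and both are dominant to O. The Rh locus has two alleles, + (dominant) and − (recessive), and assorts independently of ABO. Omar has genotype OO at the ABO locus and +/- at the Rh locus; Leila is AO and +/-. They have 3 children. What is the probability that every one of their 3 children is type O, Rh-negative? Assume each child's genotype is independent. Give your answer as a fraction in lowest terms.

1/512

ABO cross OO × AO → 1/2 O, 1/2 A.
Rh cross +/- × +/- → 3/4 Rh+, 1/4 Rh-; so P(type O, Rh-negative) = 1/2 × 1/4 = 1/8 per child.
All 3 independent: (1/8)^3 = 1/512.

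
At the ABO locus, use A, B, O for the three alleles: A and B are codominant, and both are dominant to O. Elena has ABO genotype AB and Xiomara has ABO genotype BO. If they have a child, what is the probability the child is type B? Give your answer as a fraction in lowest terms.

ABO cross AB × BO → offspring phenotypes: 1/4 A, 1/2 B, 1/4 AB.
So P(type B) = 1/2.

1/2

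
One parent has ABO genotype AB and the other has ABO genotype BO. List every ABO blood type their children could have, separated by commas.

Gametes from AB × BO give offspring ABO genotypes AB, AO, BB, BO, i.e. phenotypes A, B, AB.

A, B, AB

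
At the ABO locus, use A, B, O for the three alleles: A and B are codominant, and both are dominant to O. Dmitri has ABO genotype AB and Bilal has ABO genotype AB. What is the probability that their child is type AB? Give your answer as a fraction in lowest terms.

ABO cross AB × AB → offspring phenotypes: 1/4 A, 1/4 B, 1/2 AB.
So P(type AB) = 1/2.

1/2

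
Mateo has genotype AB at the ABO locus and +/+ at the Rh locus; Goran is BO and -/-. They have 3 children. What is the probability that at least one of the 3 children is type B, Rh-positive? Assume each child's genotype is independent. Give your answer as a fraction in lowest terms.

7/8

ABO cross AB × BO → 1/4 A, 1/2 B, 1/4 AB.
Rh cross +/+ × -/- → 1 Rh+; so P(type B, Rh-positive) = 1/2 × 1 = 1/2 per child.
P(none) = (1/2)^3 = 1/8; P(at least one) = 1 − 1/8 = 7/8.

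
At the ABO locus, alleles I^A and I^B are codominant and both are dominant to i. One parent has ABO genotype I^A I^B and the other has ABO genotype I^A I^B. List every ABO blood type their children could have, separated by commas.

A, B, AB

Gametes from I^A I^B × I^A I^B give offspring ABO genotypes I^A I^A, I^A I^B, I^B I^B, i.e. phenotypes A, B, AB.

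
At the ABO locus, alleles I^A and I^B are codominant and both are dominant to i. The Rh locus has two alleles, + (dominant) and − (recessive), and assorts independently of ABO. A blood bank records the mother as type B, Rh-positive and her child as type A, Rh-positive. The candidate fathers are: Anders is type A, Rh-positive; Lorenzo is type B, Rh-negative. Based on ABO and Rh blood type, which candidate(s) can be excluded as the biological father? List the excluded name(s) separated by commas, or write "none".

Lorenzo

A candidate is excluded only if no genotype consistent with his phenotype could produce a type A, Rh-positive child with a type B, Rh-positive mother.
Lorenzo (type B, Rh-): no genotype consistent with that phenotype can produce a type-A Rh+ child with a type-B mother.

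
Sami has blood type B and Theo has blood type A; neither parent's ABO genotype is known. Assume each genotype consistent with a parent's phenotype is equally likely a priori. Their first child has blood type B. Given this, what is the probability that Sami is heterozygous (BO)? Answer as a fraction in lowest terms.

Possible genotypes: Sami ∈ {BB, BO}; Theo ∈ {AA, AO}.
Weight each parental genotype pair by prior × P(type-B child):
  BB × AO: posterior weight 2/3.
  BO × AO: posterior weight 1/3.
Sum the posterior weight over pairs where Sami is BO: 1/3.

1/3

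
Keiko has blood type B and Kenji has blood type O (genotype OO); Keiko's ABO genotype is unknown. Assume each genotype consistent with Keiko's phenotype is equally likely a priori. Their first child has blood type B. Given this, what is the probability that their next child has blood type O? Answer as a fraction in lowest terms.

Possible genotypes: Keiko ∈ {BB, BO}; Kenji ∈ {OO}.
Weight each parental genotype pair by prior × P(type-B child):
  BB × OO: posterior weight 2/3; P(next child type O) = 0.
  BO × OO: posterior weight 1/3; P(next child type O) = 1/2.
Weighted sum = 1/6.

1/6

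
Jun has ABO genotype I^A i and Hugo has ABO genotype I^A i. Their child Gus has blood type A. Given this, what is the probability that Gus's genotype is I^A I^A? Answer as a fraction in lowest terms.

Cross I^A i × I^A i → 1/4 I^A I^A, 1/2 I^A i, 1/4 i i.
Type-A genotypes among offspring: I^A I^A (1/4), I^A i (1/2); total 3/4.
P(I^A I^A | type A) = (1/4) / (3/4) = 1/3.

1/3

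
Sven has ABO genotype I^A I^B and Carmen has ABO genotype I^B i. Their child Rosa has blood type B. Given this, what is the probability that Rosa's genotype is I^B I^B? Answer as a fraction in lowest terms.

1/2

Cross I^A I^B × I^B i → 1/4 I^A I^B, 1/4 I^A i, 1/4 I^B I^B, 1/4 I^B i.
Type-B genotypes among offspring: I^B I^B (1/4), I^B i (1/4); total 1/2.
P(I^B I^B | type B) = (1/4) / (1/2) = 1/2.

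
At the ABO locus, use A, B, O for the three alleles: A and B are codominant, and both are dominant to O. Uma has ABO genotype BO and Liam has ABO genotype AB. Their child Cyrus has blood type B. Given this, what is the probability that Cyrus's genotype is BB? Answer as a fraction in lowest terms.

Cross BO × AB → 1/4 AB, 1/4 AO, 1/4 BB, 1/4 BO.
Type-B genotypes among offspring: BB (1/4), BO (1/4); total 1/2.
P(BB | type B) = (1/4) / (1/2) = 1/2.

1/2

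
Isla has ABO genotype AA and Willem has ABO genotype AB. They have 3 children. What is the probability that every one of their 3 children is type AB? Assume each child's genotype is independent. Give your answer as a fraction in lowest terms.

1/8

ABO cross AA × AB → 1/2 A, 1/2 AB.
So P(type AB) = 1/2 per child.
All 3 independent: (1/2)^3 = 1/8.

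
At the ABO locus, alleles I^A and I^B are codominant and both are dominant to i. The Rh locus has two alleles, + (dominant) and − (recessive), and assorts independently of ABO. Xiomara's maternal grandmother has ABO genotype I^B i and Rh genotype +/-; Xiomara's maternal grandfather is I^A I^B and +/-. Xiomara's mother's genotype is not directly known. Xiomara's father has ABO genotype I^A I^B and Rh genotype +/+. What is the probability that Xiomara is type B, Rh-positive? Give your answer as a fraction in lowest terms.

3/8

Xiomara's mother's ABO genotype from I^B i × I^A I^B: 1/4 I^A I^B, 1/4 I^A i, 1/4 I^B I^B, 1/4 I^B i.
Crossing each possibility with the father I^A I^B and summing P(type B): 1/4·1/4 + 1/4·1/4 + 1/4·1/2 + 1/4·1/2 = 3/8.
Similarly for Rh via the mother's Rh distribution: P(Rh+) = 1.
Independent loci: 3/8 × 1 = 3/8.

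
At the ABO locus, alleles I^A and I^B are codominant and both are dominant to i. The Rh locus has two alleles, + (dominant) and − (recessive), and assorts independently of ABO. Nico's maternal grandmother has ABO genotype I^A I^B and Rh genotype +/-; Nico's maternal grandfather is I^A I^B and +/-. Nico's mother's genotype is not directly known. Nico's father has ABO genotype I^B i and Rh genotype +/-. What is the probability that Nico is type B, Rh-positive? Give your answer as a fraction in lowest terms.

3/8

Nico's mother's ABO genotype from I^A I^B × I^A I^B: 1/4 I^A I^A, 1/2 I^A I^B, 1/4 I^B I^B.
Crossing each possibility with the father I^B i and summing P(type B): 1/4·0 + 1/2·1/2 + 1/4·1 = 1/2.
Similarly for Rh via the mother's Rh distribution: P(Rh+) = 3/4.
Independent loci: 1/2 × 3/4 = 3/8.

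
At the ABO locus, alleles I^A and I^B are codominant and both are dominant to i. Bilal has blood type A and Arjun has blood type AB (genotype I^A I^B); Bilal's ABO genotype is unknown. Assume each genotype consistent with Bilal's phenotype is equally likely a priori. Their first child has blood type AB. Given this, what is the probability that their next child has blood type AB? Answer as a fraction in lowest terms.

5/12

Possible genotypes: Bilal ∈ {I^A I^A, I^A i}; Arjun ∈ {I^A I^B}.
Weight each parental genotype pair by prior × P(type-AB child):
  I^A I^A × I^A I^B: posterior weight 2/3; P(next child type AB) = 1/2.
  I^A i × I^A I^B: posterior weight 1/3; P(next child type AB) = 1/4.
Weighted sum = 5/12.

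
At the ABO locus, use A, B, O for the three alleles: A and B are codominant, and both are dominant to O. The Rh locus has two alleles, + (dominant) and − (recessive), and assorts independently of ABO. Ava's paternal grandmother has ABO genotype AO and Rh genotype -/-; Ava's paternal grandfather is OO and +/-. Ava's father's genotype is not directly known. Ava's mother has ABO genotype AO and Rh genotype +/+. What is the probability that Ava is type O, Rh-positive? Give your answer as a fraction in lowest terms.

Ava's father's ABO genotype from AO × OO: 1/2 AO, 1/2 OO.
Crossing each possibility with the mother AO and summing P(type O): 1/2·1/4 + 1/2·1/2 = 3/8.
Similarly for Rh via the father's Rh distribution: P(Rh+) = 1.
Independent loci: 3/8 × 1 = 3/8.

3/8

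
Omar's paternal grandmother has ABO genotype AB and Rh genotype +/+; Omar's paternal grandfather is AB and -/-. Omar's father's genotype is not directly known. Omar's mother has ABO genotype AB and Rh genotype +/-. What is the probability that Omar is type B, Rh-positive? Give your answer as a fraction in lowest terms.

Omar's father's ABO genotype from AB × AB: 1/4 AA, 1/2 AB, 1/4 BB.
Crossing each possibility with the mother AB and summing P(type B): 1/4·0 + 1/2·1/4 + 1/4·1/2 = 1/4.
Similarly for Rh via the father's Rh distribution: P(Rh+) = 3/4.
Independent loci: 1/4 × 3/4 = 3/16.

3/16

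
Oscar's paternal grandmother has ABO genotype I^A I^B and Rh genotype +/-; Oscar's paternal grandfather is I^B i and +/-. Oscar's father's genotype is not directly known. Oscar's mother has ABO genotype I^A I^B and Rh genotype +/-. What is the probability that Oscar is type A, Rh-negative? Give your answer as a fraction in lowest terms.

1/16

Oscar's father's ABO genotype from I^A I^B × I^B i: 1/4 I^A I^B, 1/4 I^A i, 1/4 I^B I^B, 1/4 I^B i.
Crossing each possibility with the mother I^A I^B and summing P(type A): 1/4·1/4 + 1/4·1/2 + 1/4·0 + 1/4·1/4 = 1/4.
Similarly for Rh via the father's Rh distribution: P(Rh-) = 1/4.
Independent loci: 1/4 × 1/4 = 1/16.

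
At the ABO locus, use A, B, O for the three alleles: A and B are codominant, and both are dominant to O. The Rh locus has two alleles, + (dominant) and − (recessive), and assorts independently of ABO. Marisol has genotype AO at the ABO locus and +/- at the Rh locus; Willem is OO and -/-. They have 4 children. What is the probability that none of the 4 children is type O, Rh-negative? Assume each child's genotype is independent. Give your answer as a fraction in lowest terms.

81/256

ABO cross AO × OO → 1/2 O, 1/2 A.
Rh cross +/- × -/- → 1/2 Rh+, 1/2 Rh-; so P(type O, Rh-negative) = 1/2 × 1/2 = 1/4 per child.
P(not type O, Rh-negative) = 3/4 for one child; (3/4)^4 = 81/256.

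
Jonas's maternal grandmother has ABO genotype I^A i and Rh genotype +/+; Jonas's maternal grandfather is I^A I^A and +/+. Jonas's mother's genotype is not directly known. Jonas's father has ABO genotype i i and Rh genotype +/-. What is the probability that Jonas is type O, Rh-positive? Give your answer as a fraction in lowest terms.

1/4

Jonas's mother's ABO genotype from I^A i × I^A I^A: 1/2 I^A I^A, 1/2 I^A i.
Crossing each possibility with the father i i and summing P(type O): 1/2·0 + 1/2·1/2 = 1/4.
Similarly for Rh via the mother's Rh distribution: P(Rh+) = 1.
Independent loci: 1/4 × 1 = 1/4.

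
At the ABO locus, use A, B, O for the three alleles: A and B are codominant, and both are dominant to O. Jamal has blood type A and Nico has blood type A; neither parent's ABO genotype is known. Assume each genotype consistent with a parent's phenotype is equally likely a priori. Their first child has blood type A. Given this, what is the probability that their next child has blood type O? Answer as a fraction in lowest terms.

1/20

Possible genotypes: Jamal ∈ {AA, AO}; Nico ∈ {AA, AO}.
Weight each parental genotype pair by prior × P(type-A child):
  AA × AA: posterior weight 4/15; P(next child type O) = 0.
  AA × AO: posterior weight 4/15; P(next child type O) = 0.
  AO × AA: posterior weight 4/15; P(next child type O) = 0.
  AO × AO: posterior weight 1/5; P(next child type O) = 1/4.
Weighted sum = 1/20.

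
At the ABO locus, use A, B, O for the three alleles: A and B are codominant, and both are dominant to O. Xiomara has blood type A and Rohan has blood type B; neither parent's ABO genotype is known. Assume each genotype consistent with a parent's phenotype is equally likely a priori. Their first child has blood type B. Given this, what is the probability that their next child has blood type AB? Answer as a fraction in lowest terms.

5/12

Possible genotypes: Xiomara ∈ {AA, AO}; Rohan ∈ {BB, BO}.
Weight each parental genotype pair by prior × P(type-B child):
  AO × BB: posterior weight 2/3; P(next child type AB) = 1/2.
  AO × BO: posterior weight 1/3; P(next child type AB) = 1/4.
Weighted sum = 5/12.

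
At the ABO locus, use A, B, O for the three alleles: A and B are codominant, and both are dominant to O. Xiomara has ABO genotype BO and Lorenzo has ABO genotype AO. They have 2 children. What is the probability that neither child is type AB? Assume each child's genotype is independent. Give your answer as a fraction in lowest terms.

ABO cross BO × AO → 1/4 O, 1/4 A, 1/4 B, 1/4 AB.
So P(type AB) = 1/4 per child.
P(not type AB) = 3/4 for one child; (3/4)^2 = 9/16.

9/16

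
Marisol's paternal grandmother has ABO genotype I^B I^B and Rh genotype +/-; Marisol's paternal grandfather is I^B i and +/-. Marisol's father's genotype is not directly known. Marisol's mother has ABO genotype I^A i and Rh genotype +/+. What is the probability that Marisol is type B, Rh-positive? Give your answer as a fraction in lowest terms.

Marisol's father's ABO genotype from I^B I^B × I^B i: 1/2 I^B I^B, 1/2 I^B i.
Crossing each possibility with the mother I^A i and summing P(type B): 1/2·1/2 + 1/2·1/4 = 3/8.
Similarly for Rh via the father's Rh distribution: P(Rh+) = 1.
Independent loci: 3/8 × 1 = 3/8.

3/8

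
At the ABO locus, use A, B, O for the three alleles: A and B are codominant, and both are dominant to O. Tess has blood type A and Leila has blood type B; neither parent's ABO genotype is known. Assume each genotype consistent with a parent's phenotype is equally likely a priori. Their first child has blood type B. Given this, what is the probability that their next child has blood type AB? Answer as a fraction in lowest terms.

5/12

Possible genotypes: Tess ∈ {AA, AO}; Leila ∈ {BB, BO}.
Weight each parental genotype pair by prior × P(type-B child):
  AO × BB: posterior weight 2/3; P(next child type AB) = 1/2.
  AO × BO: posterior weight 1/3; P(next child type AB) = 1/4.
Weighted sum = 5/12.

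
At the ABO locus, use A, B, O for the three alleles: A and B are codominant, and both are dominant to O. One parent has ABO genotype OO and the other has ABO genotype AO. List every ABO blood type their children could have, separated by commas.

Gametes from OO × AO give offspring ABO genotypes AO, OO, i.e. phenotypes O, A.

O, A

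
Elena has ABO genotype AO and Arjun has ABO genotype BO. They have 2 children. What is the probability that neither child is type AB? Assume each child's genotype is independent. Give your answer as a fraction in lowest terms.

9/16

ABO cross AO × BO → 1/4 O, 1/4 A, 1/4 B, 1/4 AB.
So P(type AB) = 1/4 per child.
P(not type AB) = 3/4 for one child; (3/4)^2 = 9/16.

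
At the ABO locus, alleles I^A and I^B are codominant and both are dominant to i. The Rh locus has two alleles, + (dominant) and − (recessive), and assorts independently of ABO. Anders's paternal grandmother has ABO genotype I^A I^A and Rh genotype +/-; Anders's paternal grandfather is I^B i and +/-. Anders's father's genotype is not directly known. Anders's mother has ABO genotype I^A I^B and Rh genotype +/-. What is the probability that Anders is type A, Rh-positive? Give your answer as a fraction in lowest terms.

Anders's father's ABO genotype from I^A I^A × I^B i: 1/2 I^A I^B, 1/2 I^A i.
Crossing each possibility with the mother I^A I^B and summing P(type A): 1/2·1/4 + 1/2·1/2 = 3/8.
Similarly for Rh via the father's Rh distribution: P(Rh+) = 3/4.
Independent loci: 3/8 × 3/4 = 9/32.

9/32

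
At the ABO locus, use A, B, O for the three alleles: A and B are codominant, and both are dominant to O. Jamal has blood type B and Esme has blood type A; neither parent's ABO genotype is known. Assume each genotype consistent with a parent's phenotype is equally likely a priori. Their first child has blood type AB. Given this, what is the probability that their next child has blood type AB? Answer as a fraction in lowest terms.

Possible genotypes: Jamal ∈ {BB, BO}; Esme ∈ {AA, AO}.
Weight each parental genotype pair by prior × P(type-AB child):
  BB × AA: posterior weight 4/9; P(next child type AB) = 1.
  BB × AO: posterior weight 2/9; P(next child type AB) = 1/2.
  BO × AA: posterior weight 2/9; P(next child type AB) = 1/2.
  BO × AO: posterior weight 1/9; P(next child type AB) = 1/4.
Weighted sum = 25/36.

25/36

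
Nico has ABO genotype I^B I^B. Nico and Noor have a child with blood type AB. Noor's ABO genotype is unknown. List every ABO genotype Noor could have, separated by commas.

For each candidate genotype of Noor, check whether crossing it with I^B I^B can produce every observed child phenotype.
  I^A I^A → possible child types {AB} ✓
  I^A I^B → possible child types {B, AB} ✓
  I^A i → possible child types {B, AB} ✓
  I^B I^B → possible child types {B} ✗
  I^B i → possible child types {B} ✗
  i i → possible child types {B} ✗

I^A I^A, I^A I^B, I^A i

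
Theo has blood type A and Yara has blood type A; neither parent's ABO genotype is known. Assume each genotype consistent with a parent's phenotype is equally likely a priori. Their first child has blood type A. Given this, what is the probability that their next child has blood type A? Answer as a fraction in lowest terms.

19/20

Possible genotypes: Theo ∈ {I^A I^A, I^A i}; Yara ∈ {I^A I^A, I^A i}.
Weight each parental genotype pair by prior × P(type-A child):
  I^A I^A × I^A I^A: posterior weight 4/15; P(next child type A) = 1.
  I^A I^A × I^A i: posterior weight 4/15; P(next child type A) = 1.
  I^A i × I^A I^A: posterior weight 4/15; P(next child type A) = 1.
  I^A i × I^A i: posterior weight 1/5; P(next child type A) = 3/4.
Weighted sum = 19/20.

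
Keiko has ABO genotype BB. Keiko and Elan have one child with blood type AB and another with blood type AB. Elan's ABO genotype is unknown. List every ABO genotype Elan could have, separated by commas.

AA, AB, AO

For each candidate genotype of Elan, check whether crossing it with BB can produce every observed child phenotype.
  AA → possible child types {AB} ✓
  AB → possible child types {B, AB} ✓
  AO → possible child types {B, AB} ✓
  BB → possible child types {B} ✗
  BO → possible child types {B} ✗
  OO → possible child types {B} ✗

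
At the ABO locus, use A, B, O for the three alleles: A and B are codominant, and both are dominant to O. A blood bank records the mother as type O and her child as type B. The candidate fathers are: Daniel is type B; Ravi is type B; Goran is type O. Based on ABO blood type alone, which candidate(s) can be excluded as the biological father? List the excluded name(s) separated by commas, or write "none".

A candidate is excluded only if no genotype consistent with his phenotype could produce a type B child with a type O mother.
Goran (type O): no genotype consistent with that phenotype can produce a type-B child with a type-O mother.

Goran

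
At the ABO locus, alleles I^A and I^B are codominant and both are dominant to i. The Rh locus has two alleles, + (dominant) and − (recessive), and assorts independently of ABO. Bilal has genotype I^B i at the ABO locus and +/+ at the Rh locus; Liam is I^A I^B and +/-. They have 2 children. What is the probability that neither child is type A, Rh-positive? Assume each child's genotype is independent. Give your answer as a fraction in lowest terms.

9/16

ABO cross I^B i × I^A I^B → 1/4 A, 1/2 B, 1/4 AB.
Rh cross +/+ × +/- → 1 Rh+; so P(type A, Rh-positive) = 1/4 × 1 = 1/4 per child.
P(not type A, Rh-positive) = 3/4 for one child; (3/4)^2 = 9/16.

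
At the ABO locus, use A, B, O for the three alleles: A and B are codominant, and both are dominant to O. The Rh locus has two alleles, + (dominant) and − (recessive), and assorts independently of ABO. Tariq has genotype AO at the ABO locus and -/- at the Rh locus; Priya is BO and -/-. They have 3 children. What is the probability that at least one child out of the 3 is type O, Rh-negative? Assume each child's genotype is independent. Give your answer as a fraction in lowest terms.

ABO cross AO × BO → 1/4 O, 1/4 A, 1/4 B, 1/4 AB.
Rh cross -/- × -/- → 1 Rh-; so P(type O, Rh-negative) = 1/4 × 1 = 1/4 per child.
P(none) = (3/4)^3 = 27/64; P(at least one) = 1 − 27/64 = 37/64.

37/64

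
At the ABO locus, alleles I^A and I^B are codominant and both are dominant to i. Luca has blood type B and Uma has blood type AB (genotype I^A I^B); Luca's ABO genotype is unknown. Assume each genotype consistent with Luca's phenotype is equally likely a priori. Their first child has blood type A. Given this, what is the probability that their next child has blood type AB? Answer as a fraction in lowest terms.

Possible genotypes: Luca ∈ {I^B I^B, I^B i}; Uma ∈ {I^A I^B}.
Weight each parental genotype pair by prior × P(type-A child):
  I^B i × I^A I^B: posterior weight 1; P(next child type AB) = 1/4.
Weighted sum = 1/4.

1/4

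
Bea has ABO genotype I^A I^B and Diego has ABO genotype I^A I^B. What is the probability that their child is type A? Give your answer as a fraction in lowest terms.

1/4

ABO cross I^A I^B × I^A I^B → offspring phenotypes: 1/4 A, 1/4 B, 1/2 AB.
So P(type A) = 1/4.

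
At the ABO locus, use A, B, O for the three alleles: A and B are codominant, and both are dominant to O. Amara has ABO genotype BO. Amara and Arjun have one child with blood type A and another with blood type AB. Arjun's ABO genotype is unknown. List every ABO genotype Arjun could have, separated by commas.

For each candidate genotype of Arjun, check whether crossing it with BO can produce every observed child phenotype.
  AA → possible child types {A, AB} ✓
  AB → possible child types {A, B, AB} ✓
  AO → possible child types {O, A, B, AB} ✓
  BB → possible child types {B} ✗
  BO → possible child types {O, B} ✗
  OO → possible child types {O, B} ✗

AA, AB, AO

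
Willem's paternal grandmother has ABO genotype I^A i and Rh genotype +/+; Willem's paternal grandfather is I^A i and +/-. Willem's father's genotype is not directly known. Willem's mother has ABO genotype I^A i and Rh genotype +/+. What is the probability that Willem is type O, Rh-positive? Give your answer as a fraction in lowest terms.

Willem's father's ABO genotype from I^A i × I^A i: 1/4 I^A I^A, 1/2 I^A i, 1/4 i i.
Crossing each possibility with the mother I^A i and summing P(type O): 1/4·0 + 1/2·1/4 + 1/4·1/2 = 1/4.
Similarly for Rh via the father's Rh distribution: P(Rh+) = 1.
Independent loci: 1/4 × 1 = 1/4.

1/4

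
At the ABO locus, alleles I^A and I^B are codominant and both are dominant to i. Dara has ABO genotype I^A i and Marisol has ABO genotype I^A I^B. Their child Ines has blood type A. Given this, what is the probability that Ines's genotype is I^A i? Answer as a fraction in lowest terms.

1/2

Cross I^A i × I^A I^B → 1/4 I^A I^A, 1/4 I^A I^B, 1/4 I^A i, 1/4 I^B i.
Type-A genotypes among offspring: I^A I^A (1/4), I^A i (1/4); total 1/2.
P(I^A i | type A) = (1/4) / (1/2) = 1/2.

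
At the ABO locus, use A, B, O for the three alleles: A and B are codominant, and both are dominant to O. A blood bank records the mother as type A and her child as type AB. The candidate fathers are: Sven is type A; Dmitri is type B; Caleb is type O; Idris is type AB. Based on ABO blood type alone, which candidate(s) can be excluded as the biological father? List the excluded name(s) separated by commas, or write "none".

A candidate is excluded only if no genotype consistent with his phenotype could produce a type AB child with a type A mother.
Sven (type A): no genotype consistent with that phenotype can produce a type-AB child with a type-A mother.
Caleb (type O): no genotype consistent with that phenotype can produce a type-AB child with a type-A mother.

Sven, Caleb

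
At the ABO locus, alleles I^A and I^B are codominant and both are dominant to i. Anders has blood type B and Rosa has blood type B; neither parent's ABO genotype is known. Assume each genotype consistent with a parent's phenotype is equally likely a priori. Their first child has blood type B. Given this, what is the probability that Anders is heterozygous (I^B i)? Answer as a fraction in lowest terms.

7/15

Possible genotypes: Anders ∈ {I^B I^B, I^B i}; Rosa ∈ {I^B I^B, I^B i}.
Weight each parental genotype pair by prior × P(type-B child):
  I^B I^B × I^B I^B: posterior weight 4/15.
  I^B I^B × I^B i: posterior weight 4/15.
  I^B i × I^B I^B: posterior weight 4/15.
  I^B i × I^B i: posterior weight 1/5.
Sum the posterior weight over pairs where Anders is I^B i: 7/15.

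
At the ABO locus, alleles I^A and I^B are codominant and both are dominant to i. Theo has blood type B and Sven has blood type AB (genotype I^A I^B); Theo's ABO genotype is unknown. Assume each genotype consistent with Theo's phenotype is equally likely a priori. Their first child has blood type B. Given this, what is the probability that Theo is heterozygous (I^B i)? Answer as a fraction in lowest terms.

1/2

Possible genotypes: Theo ∈ {I^B I^B, I^B i}; Sven ∈ {I^A I^B}.
Weight each parental genotype pair by prior × P(type-B child):
  I^B I^B × I^A I^B: posterior weight 1/2.
  I^B i × I^A I^B: posterior weight 1/2.
Sum the posterior weight over pairs where Theo is I^B i: 1/2.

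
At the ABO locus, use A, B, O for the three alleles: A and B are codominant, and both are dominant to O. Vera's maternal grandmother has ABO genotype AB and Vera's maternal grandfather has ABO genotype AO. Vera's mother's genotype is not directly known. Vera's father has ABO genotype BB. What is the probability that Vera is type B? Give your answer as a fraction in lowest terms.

Vera's mother's ABO genotype from AB × AO: 1/4 AA, 1/4 AB, 1/4 AO, 1/4 BO.
Crossing each possibility with the father BB and summing P(type B): 1/4·0 + 1/4·1/2 + 1/4·1/2 + 1/4·1 = 1/2.

1/2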